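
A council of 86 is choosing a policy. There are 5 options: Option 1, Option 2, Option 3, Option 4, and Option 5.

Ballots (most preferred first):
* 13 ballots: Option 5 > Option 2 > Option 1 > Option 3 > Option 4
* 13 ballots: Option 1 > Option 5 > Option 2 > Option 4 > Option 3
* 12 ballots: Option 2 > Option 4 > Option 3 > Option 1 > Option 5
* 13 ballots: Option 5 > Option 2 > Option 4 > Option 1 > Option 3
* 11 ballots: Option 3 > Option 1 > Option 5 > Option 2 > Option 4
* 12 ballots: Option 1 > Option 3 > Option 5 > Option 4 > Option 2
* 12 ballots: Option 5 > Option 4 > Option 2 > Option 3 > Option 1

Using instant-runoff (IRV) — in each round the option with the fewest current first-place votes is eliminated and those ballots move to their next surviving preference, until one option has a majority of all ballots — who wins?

Option 1

Round 1: Option 1 25, Option 2 12, Option 3 11, Option 4 0, Option 5 38. Option 4 eliminated.
Round 2: Option 1 25, Option 2 12, Option 3 11, Option 5 38. Option 3 eliminated.
Round 3: Option 1 36, Option 2 12, Option 5 38. Option 2 eliminated.
Round 4: Option 1 48, Option 5 38. Option 1 has a majority (≥44).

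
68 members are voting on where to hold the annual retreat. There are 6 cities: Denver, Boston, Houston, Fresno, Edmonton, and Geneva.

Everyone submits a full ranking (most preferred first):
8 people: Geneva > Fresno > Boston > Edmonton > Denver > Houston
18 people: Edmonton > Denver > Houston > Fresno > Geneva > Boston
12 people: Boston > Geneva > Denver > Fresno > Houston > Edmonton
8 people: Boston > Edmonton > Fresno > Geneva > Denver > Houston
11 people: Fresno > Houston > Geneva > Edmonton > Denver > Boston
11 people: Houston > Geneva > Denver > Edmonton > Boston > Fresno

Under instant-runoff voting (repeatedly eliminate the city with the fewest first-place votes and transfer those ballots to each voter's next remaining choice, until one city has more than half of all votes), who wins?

Round 1: Denver 0, Boston 20, Houston 11, Fresno 11, Edmonton 18, Geneva 8. Denver eliminated.
Round 2: Boston 20, Houston 11, Fresno 11, Edmonton 18, Geneva 8. Geneva eliminated.
Round 3: Boston 20, Houston 11, Fresno 19, Edmonton 18. Houston eliminated.
Round 4: Boston 20, Fresno 19, Edmonton 29. Fresno eliminated.
Round 5: Boston 28, Edmonton 40. Edmonton has a majority (≥35).

Edmonton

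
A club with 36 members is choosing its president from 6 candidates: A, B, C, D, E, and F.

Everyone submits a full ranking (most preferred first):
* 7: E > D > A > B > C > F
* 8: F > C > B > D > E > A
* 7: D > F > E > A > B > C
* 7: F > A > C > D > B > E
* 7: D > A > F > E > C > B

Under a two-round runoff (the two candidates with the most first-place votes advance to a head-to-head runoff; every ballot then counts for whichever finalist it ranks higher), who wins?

D

Round 1 first-place votes: A 0, B 0, C 0, D 14, E 7, F 15. F and D advance.
Runoff: F is ranked above D on 15 ballots, D above F on 21.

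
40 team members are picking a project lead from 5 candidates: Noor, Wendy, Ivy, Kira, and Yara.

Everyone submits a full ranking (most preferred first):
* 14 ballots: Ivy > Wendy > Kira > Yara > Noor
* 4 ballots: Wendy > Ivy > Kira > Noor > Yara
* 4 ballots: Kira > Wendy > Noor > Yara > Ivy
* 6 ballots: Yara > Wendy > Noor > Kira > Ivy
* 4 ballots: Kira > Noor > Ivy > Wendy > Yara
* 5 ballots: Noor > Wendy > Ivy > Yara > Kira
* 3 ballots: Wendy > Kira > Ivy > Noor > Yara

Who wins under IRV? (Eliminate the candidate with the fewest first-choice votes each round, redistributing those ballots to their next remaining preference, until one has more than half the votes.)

Wendy

Round 1: Noor 5, Wendy 7, Ivy 14, Kira 8, Yara 6. Noor eliminated.
Round 2: Wendy 12, Ivy 14, Kira 8, Yara 6. Yara eliminated.
Round 3: Wendy 18, Ivy 14, Kira 8. Kira eliminated.
Round 4: Wendy 22, Ivy 18. Wendy has a majority (≥21).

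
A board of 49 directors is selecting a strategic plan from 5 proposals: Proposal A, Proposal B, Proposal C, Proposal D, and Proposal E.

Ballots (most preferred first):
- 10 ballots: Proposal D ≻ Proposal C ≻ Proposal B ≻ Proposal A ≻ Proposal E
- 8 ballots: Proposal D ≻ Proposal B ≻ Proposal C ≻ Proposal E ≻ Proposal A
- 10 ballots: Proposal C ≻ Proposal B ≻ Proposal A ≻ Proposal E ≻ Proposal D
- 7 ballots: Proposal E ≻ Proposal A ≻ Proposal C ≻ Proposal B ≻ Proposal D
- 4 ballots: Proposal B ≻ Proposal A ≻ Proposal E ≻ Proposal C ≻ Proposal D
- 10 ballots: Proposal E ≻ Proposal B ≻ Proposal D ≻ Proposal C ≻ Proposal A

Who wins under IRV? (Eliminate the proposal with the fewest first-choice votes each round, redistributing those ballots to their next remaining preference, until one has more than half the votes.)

Proposal E

Round 1: Proposal A 0, Proposal B 4, Proposal C 10, Proposal D 18, Proposal E 17. Proposal A eliminated.
Round 2: Proposal B 4, Proposal C 10, Proposal D 18, Proposal E 17. Proposal B eliminated.
Round 3: Proposal C 10, Proposal D 18, Proposal E 21. Proposal C eliminated.
Round 4: Proposal D 18, Proposal E 31. Proposal E has a majority (≥25).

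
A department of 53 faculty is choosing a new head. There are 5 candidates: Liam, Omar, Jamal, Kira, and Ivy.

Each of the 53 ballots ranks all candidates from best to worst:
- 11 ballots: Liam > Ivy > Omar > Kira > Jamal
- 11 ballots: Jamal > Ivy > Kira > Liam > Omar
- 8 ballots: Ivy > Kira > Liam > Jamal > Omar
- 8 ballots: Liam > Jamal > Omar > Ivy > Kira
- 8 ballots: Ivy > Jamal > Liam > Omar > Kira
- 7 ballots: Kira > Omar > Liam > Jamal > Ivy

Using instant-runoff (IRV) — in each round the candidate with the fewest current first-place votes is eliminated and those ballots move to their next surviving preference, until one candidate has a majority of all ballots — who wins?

Round 1: Liam 19, Omar 0, Jamal 11, Kira 7, Ivy 16. Omar eliminated.
Round 2: Liam 19, Jamal 11, Kira 7, Ivy 16. Kira eliminated.
Round 3: Liam 26, Jamal 11, Ivy 16. Jamal eliminated.
Round 4: Liam 26, Ivy 27. Ivy has a majority (≥27).

Ivy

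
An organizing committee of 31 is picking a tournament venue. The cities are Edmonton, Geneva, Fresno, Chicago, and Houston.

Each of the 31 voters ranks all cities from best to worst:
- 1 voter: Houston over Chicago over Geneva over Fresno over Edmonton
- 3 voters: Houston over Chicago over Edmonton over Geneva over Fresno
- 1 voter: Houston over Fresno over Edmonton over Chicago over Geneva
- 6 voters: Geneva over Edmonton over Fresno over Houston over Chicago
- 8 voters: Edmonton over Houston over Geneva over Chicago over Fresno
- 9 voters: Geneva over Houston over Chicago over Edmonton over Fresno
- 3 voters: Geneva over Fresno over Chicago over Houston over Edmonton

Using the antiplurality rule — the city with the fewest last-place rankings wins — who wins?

Last-place votes: Edmonton 4, Geneva 1, Fresno 20, Chicago 6, Houston 0.

Houston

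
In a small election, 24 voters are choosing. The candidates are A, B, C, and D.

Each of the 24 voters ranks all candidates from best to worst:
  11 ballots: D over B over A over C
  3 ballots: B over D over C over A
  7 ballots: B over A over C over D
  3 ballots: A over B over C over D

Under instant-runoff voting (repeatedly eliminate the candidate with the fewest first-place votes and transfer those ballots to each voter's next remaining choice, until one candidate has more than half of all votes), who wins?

Round 1: A 3, B 10, C 0, D 11. C eliminated.
Round 2: A 3, B 10, D 11. A eliminated.
Round 3: B 13, D 11. B has a majority (≥13).

B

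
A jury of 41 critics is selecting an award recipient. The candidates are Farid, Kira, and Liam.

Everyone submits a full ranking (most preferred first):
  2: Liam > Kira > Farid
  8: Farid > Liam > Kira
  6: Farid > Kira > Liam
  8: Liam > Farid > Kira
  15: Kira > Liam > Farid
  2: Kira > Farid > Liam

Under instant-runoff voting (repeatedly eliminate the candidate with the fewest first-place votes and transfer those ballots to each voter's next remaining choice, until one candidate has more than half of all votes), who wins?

Farid

Round 1: Farid 14, Kira 17, Liam 10. Liam eliminated.
Round 2: Farid 22, Kira 19. Farid has a majority (≥21).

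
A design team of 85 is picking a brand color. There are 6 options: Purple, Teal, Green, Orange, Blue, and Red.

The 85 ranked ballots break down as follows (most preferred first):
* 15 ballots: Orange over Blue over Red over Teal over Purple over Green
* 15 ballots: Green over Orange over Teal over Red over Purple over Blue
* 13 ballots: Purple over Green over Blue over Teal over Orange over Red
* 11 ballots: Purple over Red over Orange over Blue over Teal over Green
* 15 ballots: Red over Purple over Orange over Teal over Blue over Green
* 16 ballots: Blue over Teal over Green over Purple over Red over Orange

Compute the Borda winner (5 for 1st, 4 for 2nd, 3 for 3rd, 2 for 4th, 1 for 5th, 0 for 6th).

Purple: 15×1 + 15×1 + 13×5 + 11×5 + 15×4 + 16×2 = 242
Teal: 15×2 + 15×3 + 13×2 + 11×1 + 15×2 + 16×4 = 206
Green: 15×0 + 15×5 + 13×4 + 11×0 + 15×0 + 16×3 = 175
Orange: 15×5 + 15×4 + 13×1 + 11×3 + 15×3 + 16×0 = 226
Blue: 15×4 + 15×0 + 13×3 + 11×2 + 15×1 + 16×5 = 216
Red: 15×3 + 15×2 + 13×0 + 11×4 + 15×5 + 16×1 = 210

Purple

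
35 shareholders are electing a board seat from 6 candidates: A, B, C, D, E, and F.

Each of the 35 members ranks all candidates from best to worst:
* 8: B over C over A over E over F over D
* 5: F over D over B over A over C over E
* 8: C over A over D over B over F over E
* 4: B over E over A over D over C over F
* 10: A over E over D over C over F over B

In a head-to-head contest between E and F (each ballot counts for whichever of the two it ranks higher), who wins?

E is ranked above F on 22 ballots; F above E on 13.

E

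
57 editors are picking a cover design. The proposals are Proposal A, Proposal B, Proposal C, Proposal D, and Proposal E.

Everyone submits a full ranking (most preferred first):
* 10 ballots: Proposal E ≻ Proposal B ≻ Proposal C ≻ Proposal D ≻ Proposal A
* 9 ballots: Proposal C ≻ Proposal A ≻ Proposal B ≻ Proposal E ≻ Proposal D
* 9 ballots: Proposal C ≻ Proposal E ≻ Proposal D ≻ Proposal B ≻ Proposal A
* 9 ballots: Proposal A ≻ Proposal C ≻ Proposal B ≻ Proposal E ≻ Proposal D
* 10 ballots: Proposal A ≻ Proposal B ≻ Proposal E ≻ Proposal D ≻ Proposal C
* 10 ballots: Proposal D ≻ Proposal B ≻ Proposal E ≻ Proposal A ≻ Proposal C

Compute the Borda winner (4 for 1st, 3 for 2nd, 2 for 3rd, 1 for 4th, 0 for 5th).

Proposal B

Proposal A: 10×0 + 9×3 + 9×0 + 9×4 + 10×4 + 10×1 = 113
Proposal B: 10×3 + 9×2 + 9×1 + 9×2 + 10×3 + 10×3 = 135
Proposal C: 10×2 + 9×4 + 9×4 + 9×3 + 10×0 + 10×0 = 119
Proposal D: 10×1 + 9×0 + 9×2 + 9×0 + 10×1 + 10×4 = 78
Proposal E: 10×4 + 9×1 + 9×3 + 9×1 + 10×2 + 10×2 = 125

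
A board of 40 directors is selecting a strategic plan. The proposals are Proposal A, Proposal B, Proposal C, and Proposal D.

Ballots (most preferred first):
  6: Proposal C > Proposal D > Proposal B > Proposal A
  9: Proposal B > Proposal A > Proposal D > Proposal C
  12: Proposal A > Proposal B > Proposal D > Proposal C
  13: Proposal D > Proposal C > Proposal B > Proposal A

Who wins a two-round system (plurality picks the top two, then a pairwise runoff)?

Round 1 first-place votes: Proposal A 12, Proposal B 9, Proposal C 6, Proposal D 13. Proposal D and Proposal A advance.
Runoff: Proposal D is ranked above Proposal A on 19 ballots, Proposal A above Proposal D on 21.

Proposal A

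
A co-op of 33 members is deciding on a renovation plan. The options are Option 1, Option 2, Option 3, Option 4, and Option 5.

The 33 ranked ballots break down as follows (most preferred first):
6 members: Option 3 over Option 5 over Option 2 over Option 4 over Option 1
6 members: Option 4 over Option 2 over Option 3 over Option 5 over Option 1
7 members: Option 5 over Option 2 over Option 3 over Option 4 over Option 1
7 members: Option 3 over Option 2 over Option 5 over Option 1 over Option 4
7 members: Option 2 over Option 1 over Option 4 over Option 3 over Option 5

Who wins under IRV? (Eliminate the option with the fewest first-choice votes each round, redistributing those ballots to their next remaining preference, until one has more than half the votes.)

Option 2

Round 1: Option 1 0, Option 2 7, Option 3 13, Option 4 6, Option 5 7. Option 1 eliminated.
Round 2: Option 2 7, Option 3 13, Option 4 6, Option 5 7. Option 4 eliminated.
Round 3: Option 2 13, Option 3 13, Option 5 7. Option 5 eliminated.
Round 4: Option 2 20, Option 3 13. Option 2 has a majority (≥17).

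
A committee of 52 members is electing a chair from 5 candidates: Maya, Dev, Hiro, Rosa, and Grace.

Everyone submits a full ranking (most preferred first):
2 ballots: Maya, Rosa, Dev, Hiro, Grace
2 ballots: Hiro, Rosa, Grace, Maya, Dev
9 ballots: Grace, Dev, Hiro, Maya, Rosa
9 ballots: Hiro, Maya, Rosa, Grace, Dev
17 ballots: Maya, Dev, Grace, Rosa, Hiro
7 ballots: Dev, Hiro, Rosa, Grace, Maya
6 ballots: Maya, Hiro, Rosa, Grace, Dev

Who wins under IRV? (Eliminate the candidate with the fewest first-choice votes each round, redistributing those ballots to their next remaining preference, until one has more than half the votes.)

Round 1: Maya 25, Dev 7, Hiro 11, Rosa 0, Grace 9. Rosa eliminated.
Round 2: Maya 25, Dev 7, Hiro 11, Grace 9. Dev eliminated.
Round 3: Maya 25, Hiro 18, Grace 9. Grace eliminated.
Round 4: Maya 25, Hiro 27. Hiro has a majority (≥27).

Hiro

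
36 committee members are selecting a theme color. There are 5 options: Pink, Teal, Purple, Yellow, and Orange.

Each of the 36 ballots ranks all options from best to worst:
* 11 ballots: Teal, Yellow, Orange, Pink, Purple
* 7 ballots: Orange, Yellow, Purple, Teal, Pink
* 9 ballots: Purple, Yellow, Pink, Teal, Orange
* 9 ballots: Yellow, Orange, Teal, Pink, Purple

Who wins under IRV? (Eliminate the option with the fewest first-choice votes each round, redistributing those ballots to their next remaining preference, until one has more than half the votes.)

Round 1: Pink 0, Teal 11, Purple 9, Yellow 9, Orange 7. Pink eliminated.
Round 2: Teal 11, Purple 9, Yellow 9, Orange 7. Orange eliminated.
Round 3: Teal 11, Purple 9, Yellow 16. Purple eliminated.
Round 4: Teal 11, Yellow 25. Yellow has a majority (≥19).

Yellow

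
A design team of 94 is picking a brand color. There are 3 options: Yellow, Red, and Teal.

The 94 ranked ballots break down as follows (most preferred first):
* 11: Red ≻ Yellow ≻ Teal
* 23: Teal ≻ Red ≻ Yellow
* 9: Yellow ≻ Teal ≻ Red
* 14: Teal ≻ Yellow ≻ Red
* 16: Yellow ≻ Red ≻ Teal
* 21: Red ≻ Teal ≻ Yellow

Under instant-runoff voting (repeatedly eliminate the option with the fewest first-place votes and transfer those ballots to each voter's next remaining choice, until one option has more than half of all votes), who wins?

Red

Round 1: Yellow 25, Red 32, Teal 37. Yellow eliminated.
Round 2: Red 48, Teal 46. Red has a majority (≥48).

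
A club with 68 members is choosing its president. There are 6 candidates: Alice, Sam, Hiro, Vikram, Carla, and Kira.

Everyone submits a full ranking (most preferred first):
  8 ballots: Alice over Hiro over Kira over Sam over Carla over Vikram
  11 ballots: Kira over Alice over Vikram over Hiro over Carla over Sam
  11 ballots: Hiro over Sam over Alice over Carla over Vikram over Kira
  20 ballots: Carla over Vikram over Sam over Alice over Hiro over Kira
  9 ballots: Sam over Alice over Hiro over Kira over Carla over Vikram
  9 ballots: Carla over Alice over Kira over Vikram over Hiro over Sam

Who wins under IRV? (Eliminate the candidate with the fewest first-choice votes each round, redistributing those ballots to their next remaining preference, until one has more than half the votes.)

Round 1: Alice 8, Sam 9, Hiro 11, Vikram 0, Carla 29, Kira 11. Vikram eliminated.
Round 2: Alice 8, Sam 9, Hiro 11, Carla 29, Kira 11. Alice eliminated.
Round 3: Sam 9, Hiro 19, Carla 29, Kira 11. Sam eliminated.
Round 4: Hiro 28, Carla 29, Kira 11. Kira eliminated.
Round 5: Hiro 39, Carla 29. Hiro has a majority (≥35).

Hiro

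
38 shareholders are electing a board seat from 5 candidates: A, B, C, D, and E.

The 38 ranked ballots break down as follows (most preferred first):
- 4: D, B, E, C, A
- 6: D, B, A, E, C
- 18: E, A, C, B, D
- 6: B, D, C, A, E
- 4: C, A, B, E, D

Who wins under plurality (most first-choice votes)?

First-place votes: A 0, B 6, C 4, D 10, E 18.

E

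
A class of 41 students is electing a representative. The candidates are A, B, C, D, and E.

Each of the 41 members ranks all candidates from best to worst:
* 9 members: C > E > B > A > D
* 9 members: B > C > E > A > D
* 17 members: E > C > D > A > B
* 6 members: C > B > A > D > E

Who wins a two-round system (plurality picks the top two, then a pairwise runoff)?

Round 1 first-place votes: A 0, B 9, C 15, D 0, E 17. E and C advance.
Runoff: E is ranked above C on 17 ballots, C above E on 24.

C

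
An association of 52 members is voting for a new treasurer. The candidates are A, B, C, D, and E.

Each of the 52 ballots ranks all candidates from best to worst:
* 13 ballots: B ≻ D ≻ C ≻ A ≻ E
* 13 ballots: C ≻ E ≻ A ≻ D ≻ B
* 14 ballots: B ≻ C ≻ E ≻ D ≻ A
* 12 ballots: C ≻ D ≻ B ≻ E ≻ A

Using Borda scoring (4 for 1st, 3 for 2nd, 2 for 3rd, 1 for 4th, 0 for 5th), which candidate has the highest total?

C

A: 13×1 + 13×2 + 14×0 + 12×0 = 39
B: 13×4 + 13×0 + 14×4 + 12×2 = 132
C: 13×2 + 13×4 + 14×3 + 12×4 = 168
D: 13×3 + 13×1 + 14×1 + 12×3 = 102
E: 13×0 + 13×3 + 14×2 + 12×1 = 79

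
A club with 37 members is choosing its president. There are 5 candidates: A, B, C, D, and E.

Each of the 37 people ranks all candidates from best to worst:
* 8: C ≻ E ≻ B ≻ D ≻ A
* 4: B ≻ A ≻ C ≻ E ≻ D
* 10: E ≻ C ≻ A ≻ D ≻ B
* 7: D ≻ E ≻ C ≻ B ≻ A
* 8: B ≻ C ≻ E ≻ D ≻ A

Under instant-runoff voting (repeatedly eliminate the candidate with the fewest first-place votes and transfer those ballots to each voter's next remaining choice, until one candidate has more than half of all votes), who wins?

Round 1: A 0, B 12, C 8, D 7, E 10. A eliminated.
Round 2: B 12, C 8, D 7, E 10. D eliminated.
Round 3: B 12, C 8, E 17. C eliminated.
Round 4: B 12, E 25. E has a majority (≥19).

E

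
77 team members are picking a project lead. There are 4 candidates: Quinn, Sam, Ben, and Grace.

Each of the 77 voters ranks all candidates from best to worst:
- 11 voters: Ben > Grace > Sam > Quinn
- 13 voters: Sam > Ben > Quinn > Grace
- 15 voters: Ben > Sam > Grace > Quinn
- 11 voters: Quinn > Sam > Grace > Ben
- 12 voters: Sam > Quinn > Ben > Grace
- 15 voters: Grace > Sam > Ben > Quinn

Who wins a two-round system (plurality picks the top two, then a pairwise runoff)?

Sam

Round 1 first-place votes: Quinn 11, Sam 25, Ben 26, Grace 15. Ben and Sam advance.
Runoff: Ben is ranked above Sam on 26 ballots, Sam above Ben on 51.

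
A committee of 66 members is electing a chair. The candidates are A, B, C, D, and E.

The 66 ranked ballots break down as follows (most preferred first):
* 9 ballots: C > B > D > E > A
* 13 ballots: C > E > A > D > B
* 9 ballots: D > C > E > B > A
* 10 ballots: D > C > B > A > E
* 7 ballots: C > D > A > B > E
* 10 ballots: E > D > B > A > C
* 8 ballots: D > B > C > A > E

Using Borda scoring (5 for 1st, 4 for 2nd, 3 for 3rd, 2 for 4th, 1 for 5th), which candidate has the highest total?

D

A: 9×1 + 13×3 + 9×1 + 10×2 + 7×3 + 10×2 + 8×2 = 134
B: 9×4 + 13×1 + 9×2 + 10×3 + 7×2 + 10×3 + 8×4 = 173
C: 9×5 + 13×5 + 9×4 + 10×4 + 7×5 + 10×1 + 8×3 = 255
D: 9×3 + 13×2 + 9×5 + 10×5 + 7×4 + 10×4 + 8×5 = 256
E: 9×2 + 13×4 + 9×3 + 10×1 + 7×1 + 10×5 + 8×1 = 172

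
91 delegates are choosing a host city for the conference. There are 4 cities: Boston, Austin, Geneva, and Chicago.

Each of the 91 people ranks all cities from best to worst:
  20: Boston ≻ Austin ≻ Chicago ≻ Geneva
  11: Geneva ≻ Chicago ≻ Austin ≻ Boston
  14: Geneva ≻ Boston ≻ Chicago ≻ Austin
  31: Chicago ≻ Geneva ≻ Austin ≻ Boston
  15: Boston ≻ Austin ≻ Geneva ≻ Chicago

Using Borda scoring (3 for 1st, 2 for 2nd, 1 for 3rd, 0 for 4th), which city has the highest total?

Boston: 20×3 + 11×0 + 14×2 + 31×0 + 15×3 = 133
Austin: 20×2 + 11×1 + 14×0 + 31×1 + 15×2 = 112
Geneva: 20×0 + 11×3 + 14×3 + 31×2 + 15×1 = 152
Chicago: 20×1 + 11×2 + 14×1 + 31×3 + 15×0 = 149

Geneva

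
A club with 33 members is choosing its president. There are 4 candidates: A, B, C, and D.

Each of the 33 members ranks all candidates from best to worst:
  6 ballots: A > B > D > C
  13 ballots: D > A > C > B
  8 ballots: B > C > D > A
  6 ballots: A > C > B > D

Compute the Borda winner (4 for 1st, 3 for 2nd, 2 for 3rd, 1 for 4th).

A: 6×4 + 13×3 + 8×1 + 6×4 = 95
B: 6×3 + 13×1 + 8×4 + 6×2 = 75
C: 6×1 + 13×2 + 8×3 + 6×3 = 74
D: 6×2 + 13×4 + 8×2 + 6×1 = 86

A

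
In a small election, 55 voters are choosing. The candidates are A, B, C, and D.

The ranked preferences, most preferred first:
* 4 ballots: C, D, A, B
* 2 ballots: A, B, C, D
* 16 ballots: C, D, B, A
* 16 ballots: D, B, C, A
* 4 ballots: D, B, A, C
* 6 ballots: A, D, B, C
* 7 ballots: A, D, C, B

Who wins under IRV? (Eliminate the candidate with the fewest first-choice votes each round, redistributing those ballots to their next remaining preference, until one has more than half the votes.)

Round 1: A 15, B 0, C 20, D 20. B eliminated.
Round 2: A 15, C 20, D 20. A eliminated.
Round 3: C 22, D 33. D has a majority (≥28).

D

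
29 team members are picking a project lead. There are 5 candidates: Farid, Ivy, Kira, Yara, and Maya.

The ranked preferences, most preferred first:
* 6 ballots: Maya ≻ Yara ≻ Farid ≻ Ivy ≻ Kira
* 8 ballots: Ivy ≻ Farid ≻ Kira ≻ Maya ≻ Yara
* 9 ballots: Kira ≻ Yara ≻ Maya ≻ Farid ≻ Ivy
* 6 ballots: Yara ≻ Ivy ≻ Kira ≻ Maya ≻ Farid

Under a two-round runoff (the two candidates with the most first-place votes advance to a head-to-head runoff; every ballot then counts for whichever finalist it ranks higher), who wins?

Ivy

Round 1 first-place votes: Farid 0, Ivy 8, Kira 9, Yara 6, Maya 6. Kira and Ivy advance.
Runoff: Kira is ranked above Ivy on 9 ballots, Ivy above Kira on 20.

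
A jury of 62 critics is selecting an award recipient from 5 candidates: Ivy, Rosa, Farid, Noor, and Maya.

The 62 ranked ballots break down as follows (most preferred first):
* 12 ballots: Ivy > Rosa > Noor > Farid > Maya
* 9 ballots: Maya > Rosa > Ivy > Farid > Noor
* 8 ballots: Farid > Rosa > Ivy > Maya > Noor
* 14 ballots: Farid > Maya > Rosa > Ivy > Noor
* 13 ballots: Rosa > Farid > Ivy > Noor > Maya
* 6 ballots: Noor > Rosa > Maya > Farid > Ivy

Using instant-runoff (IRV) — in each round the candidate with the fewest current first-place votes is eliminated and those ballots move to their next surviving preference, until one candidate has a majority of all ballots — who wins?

Round 1: Ivy 12, Rosa 13, Farid 22, Noor 6, Maya 9. Noor eliminated.
Round 2: Ivy 12, Rosa 19, Farid 22, Maya 9. Maya eliminated.
Round 3: Ivy 12, Rosa 28, Farid 22. Ivy eliminated.
Round 4: Rosa 40, Farid 22. Rosa has a majority (≥32).

Rosa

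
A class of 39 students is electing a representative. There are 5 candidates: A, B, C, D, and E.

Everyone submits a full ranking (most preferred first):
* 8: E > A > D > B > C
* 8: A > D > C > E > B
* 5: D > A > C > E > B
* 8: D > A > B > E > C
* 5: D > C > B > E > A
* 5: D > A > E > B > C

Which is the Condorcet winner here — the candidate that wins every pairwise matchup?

D

D vs A: 23–16
D vs B: 39–0
D vs C: 39–0
D vs E: 31–8
D beats every other candidate.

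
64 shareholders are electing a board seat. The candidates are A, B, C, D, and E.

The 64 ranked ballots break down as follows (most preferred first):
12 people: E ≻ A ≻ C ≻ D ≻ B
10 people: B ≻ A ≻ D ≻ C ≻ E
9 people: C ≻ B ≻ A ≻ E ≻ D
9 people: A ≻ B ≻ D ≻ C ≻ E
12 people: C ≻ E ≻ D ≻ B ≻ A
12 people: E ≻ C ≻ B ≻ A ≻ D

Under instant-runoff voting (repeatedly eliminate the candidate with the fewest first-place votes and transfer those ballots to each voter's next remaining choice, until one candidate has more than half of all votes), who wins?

C

Round 1: A 9, B 10, C 21, D 0, E 24. D eliminated.
Round 2: A 9, B 10, C 21, E 24. A eliminated.
Round 3: B 19, C 21, E 24. B eliminated.
Round 4: C 40, E 24. C has a majority (≥33).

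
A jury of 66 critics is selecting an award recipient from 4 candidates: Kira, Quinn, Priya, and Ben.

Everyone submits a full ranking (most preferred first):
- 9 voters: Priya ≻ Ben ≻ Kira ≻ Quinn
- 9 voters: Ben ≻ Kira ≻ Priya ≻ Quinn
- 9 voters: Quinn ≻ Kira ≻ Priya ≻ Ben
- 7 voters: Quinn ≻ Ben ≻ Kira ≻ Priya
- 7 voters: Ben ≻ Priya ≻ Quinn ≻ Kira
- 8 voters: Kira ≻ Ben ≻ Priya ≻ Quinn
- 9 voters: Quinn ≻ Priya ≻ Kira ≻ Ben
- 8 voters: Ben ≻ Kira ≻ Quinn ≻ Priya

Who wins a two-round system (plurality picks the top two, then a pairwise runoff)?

Round 1 first-place votes: Kira 8, Quinn 25, Priya 9, Ben 24. Quinn and Ben advance.
Runoff: Quinn is ranked above Ben on 25 ballots, Ben above Quinn on 41.

Ben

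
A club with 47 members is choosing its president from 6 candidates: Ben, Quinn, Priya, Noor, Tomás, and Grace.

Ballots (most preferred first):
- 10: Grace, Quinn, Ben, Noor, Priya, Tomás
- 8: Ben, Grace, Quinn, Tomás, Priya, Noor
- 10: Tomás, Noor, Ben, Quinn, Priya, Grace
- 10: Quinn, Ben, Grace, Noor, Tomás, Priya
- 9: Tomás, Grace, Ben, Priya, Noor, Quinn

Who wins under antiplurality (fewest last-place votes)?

Last-place votes: Ben 0, Quinn 9, Priya 10, Noor 8, Tomás 10, Grace 10.

Ben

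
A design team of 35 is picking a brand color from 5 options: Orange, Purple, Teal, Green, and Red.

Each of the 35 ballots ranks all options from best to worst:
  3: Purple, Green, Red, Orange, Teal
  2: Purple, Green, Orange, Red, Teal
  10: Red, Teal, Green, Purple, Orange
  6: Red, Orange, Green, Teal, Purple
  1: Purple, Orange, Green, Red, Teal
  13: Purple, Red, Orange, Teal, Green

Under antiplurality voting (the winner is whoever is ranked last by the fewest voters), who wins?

Red

Last-place votes: Orange 10, Purple 6, Teal 6, Green 13, Red 0.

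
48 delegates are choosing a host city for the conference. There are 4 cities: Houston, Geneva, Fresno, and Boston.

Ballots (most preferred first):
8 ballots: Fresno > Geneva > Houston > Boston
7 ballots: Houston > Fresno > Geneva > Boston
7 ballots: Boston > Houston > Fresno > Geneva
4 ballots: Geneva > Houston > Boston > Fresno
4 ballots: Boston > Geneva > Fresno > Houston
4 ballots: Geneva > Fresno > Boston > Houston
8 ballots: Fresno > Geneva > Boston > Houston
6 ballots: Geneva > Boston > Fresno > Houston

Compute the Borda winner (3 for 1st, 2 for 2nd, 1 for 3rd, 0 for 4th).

Geneva

Houston: 8×1 + 7×3 + 7×2 + 4×2 + 4×0 + 4×0 + 8×0 + 6×0 = 51
Geneva: 8×2 + 7×1 + 7×0 + 4×3 + 4×2 + 4×3 + 8×2 + 6×3 = 89
Fresno: 8×3 + 7×2 + 7×1 + 4×0 + 4×1 + 4×2 + 8×3 + 6×1 = 87
Boston: 8×0 + 7×0 + 7×3 + 4×1 + 4×3 + 4×1 + 8×1 + 6×2 = 61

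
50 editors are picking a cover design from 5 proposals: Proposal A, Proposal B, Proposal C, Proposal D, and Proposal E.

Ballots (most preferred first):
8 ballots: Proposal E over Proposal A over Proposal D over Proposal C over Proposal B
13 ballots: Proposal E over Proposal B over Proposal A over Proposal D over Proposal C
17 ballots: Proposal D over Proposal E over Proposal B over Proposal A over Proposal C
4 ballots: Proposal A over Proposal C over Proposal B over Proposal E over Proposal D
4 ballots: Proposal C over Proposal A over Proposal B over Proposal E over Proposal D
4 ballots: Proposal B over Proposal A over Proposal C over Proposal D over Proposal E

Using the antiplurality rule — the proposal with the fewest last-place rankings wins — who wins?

Last-place votes: Proposal A 0, Proposal B 8, Proposal C 30, Proposal D 8, Proposal E 4.

Proposal A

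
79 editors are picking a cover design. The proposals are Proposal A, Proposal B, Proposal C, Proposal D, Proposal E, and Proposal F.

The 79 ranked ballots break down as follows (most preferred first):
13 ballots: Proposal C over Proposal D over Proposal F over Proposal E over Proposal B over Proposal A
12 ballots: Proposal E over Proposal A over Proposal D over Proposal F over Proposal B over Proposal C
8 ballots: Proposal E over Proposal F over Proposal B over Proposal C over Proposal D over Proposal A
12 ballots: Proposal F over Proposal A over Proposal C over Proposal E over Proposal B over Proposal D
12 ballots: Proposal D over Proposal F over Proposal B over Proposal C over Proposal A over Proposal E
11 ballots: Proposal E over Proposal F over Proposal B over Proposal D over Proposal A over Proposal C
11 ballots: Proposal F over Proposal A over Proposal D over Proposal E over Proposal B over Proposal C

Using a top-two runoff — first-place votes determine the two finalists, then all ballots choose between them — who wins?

Round 1 first-place votes: Proposal A 0, Proposal B 0, Proposal C 13, Proposal D 12, Proposal E 31, Proposal F 23. Proposal E and Proposal F advance.
Runoff: Proposal E is ranked above Proposal F on 31 ballots, Proposal F above Proposal E on 48.

Proposal F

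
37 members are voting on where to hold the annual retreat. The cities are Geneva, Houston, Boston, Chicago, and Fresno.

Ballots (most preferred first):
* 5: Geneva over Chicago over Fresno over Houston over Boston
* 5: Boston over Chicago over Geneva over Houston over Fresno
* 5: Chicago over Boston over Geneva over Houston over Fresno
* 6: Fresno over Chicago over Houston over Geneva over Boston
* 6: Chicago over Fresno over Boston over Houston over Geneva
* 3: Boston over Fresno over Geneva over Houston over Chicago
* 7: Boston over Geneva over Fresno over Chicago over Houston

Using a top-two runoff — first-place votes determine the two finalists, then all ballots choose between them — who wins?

Round 1 first-place votes: Geneva 5, Houston 0, Boston 15, Chicago 11, Fresno 6. Boston and Chicago advance.
Runoff: Boston is ranked above Chicago on 15 ballots, Chicago above Boston on 22.

Chicago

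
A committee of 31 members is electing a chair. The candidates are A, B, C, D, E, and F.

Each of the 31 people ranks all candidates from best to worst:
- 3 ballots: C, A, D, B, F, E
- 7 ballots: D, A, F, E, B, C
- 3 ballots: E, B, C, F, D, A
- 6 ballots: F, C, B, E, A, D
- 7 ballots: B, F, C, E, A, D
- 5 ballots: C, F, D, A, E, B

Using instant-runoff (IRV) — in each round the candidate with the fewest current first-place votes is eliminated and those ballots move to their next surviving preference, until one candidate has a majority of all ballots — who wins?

Round 1: A 0, B 7, C 8, D 7, E 3, F 6. A eliminated.
Round 2: B 7, C 8, D 7, E 3, F 6. E eliminated.
Round 3: B 10, C 8, D 7, F 6. F eliminated.
Round 4: B 10, C 14, D 7. D eliminated.
Round 5: B 17, C 14. B has a majority (≥16).

B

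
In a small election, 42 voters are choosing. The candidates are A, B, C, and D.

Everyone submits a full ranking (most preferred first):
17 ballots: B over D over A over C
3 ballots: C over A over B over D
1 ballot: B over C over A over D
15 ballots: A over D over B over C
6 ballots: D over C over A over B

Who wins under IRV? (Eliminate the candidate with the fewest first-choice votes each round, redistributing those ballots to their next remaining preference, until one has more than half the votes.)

Round 1: A 15, B 18, C 3, D 6. C eliminated.
Round 2: A 18, B 18, D 6. D eliminated.
Round 3: A 24, B 18. A has a majority (≥22).

A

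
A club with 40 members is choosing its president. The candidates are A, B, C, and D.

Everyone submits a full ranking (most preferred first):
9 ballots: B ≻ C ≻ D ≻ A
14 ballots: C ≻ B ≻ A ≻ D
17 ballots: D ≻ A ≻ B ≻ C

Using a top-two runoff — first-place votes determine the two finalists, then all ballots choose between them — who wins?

Round 1 first-place votes: A 0, B 9, C 14, D 17. D and C advance.
Runoff: D is ranked above C on 17 ballots, C above D on 23.

C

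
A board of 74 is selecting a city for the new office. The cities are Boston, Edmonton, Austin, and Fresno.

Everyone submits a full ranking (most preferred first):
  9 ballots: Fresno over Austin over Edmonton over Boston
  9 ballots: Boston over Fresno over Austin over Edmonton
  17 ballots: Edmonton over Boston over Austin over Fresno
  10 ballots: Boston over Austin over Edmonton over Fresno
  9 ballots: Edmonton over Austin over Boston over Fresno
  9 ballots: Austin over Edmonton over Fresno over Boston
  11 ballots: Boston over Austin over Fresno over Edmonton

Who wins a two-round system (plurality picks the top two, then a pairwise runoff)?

Edmonton

Round 1 first-place votes: Boston 30, Edmonton 26, Austin 9, Fresno 9. Boston and Edmonton advance.
Runoff: Boston is ranked above Edmonton on 30 ballots, Edmonton above Boston on 44.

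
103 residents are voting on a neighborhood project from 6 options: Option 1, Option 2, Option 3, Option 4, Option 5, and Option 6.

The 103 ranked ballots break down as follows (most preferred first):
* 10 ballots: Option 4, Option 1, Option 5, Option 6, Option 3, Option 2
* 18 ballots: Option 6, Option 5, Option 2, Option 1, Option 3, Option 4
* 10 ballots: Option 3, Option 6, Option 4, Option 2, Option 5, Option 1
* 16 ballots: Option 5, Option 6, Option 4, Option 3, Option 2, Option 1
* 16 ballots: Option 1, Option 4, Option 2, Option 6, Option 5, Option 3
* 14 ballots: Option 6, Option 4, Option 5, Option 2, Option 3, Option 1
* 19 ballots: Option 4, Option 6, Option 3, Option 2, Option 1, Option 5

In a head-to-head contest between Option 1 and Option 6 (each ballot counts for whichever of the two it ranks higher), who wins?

Option 1 is ranked above Option 6 on 26 ballots; Option 6 above Option 1 on 77.

Option 6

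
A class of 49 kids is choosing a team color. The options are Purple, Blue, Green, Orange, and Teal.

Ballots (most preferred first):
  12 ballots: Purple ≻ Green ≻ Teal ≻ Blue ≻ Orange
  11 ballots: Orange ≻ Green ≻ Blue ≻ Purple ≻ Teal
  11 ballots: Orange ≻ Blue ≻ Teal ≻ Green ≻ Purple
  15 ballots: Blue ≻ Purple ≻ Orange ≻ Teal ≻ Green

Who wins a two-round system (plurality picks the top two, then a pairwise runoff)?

Round 1 first-place votes: Purple 12, Blue 15, Green 0, Orange 22, Teal 0. Orange and Blue advance.
Runoff: Orange is ranked above Blue on 22 ballots, Blue above Orange on 27.

Blue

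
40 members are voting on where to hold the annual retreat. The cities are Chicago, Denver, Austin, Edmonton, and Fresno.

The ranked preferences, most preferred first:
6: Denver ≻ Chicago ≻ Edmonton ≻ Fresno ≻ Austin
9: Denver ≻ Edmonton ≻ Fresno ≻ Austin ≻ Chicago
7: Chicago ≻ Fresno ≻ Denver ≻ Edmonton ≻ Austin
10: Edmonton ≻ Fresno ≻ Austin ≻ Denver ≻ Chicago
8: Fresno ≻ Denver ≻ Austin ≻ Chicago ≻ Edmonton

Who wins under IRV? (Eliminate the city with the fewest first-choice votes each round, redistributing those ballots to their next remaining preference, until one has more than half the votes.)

Round 1: Chicago 7, Denver 15, Austin 0, Edmonton 10, Fresno 8. Austin eliminated.
Round 2: Chicago 7, Denver 15, Edmonton 10, Fresno 8. Chicago eliminated.
Round 3: Denver 15, Edmonton 10, Fresno 15. Edmonton eliminated.
Round 4: Denver 15, Fresno 25. Fresno has a majority (≥21).

Fresno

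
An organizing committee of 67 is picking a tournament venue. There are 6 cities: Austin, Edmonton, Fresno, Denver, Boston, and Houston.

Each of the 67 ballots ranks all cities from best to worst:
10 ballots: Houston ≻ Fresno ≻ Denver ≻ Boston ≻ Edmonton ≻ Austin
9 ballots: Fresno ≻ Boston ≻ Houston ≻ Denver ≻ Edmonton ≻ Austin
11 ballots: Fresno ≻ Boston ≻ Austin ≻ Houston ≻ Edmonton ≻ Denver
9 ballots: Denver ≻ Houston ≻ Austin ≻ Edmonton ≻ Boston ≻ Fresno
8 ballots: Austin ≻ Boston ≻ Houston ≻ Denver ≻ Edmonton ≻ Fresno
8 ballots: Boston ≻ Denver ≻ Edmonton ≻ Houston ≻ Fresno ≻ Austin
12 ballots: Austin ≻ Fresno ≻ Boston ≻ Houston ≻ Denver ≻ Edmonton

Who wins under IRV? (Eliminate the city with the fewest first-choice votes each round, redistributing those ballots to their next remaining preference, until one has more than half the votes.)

Round 1: Austin 20, Edmonton 0, Fresno 20, Denver 9, Boston 8, Houston 10. Edmonton eliminated.
Round 2: Austin 20, Fresno 20, Denver 9, Boston 8, Houston 10. Boston eliminated.
Round 3: Austin 20, Fresno 20, Denver 17, Houston 10. Houston eliminated.
Round 4: Austin 20, Fresno 30, Denver 17. Denver eliminated.
Round 5: Austin 29, Fresno 38. Fresno has a majority (≥34).

Fresno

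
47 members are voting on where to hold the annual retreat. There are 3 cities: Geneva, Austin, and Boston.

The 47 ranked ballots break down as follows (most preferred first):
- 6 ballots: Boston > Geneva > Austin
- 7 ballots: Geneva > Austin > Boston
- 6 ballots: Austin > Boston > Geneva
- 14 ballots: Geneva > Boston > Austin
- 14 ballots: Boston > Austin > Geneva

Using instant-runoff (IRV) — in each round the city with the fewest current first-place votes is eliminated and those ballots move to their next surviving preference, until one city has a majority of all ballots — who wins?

Boston

Round 1: Geneva 21, Austin 6, Boston 20. Austin eliminated.
Round 2: Geneva 21, Boston 26. Boston has a majority (≥24).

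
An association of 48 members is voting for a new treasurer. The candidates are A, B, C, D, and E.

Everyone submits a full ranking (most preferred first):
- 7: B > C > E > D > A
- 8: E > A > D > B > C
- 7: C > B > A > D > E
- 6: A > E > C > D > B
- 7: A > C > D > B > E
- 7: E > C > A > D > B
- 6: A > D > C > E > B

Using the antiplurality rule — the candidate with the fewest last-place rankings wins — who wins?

Last-place votes: A 7, B 19, C 8, D 0, E 14.

D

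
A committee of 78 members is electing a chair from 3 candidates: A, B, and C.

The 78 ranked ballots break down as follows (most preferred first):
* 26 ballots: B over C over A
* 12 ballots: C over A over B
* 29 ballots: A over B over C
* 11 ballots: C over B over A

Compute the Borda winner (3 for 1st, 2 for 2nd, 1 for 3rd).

A: 26×1 + 12×2 + 29×3 + 11×1 = 148
B: 26×3 + 12×1 + 29×2 + 11×2 = 170
C: 26×2 + 12×3 + 29×1 + 11×3 = 150

B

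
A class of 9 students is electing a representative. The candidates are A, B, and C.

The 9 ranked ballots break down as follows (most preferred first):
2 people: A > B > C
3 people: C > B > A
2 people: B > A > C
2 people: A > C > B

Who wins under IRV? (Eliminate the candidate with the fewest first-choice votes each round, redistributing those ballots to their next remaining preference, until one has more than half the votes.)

Round 1: A 4, B 2, C 3. B eliminated.
Round 2: A 6, C 3. A has a majority (≥5).

A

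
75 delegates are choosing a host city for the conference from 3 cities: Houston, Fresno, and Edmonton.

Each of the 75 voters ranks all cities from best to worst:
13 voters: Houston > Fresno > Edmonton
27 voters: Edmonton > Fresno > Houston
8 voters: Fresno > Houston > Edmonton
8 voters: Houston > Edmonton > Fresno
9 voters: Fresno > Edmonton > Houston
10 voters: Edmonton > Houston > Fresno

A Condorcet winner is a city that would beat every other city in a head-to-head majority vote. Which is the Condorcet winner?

Edmonton vs Houston: 46–29
Edmonton vs Fresno: 45–30
Edmonton beats every other city.

Edmonton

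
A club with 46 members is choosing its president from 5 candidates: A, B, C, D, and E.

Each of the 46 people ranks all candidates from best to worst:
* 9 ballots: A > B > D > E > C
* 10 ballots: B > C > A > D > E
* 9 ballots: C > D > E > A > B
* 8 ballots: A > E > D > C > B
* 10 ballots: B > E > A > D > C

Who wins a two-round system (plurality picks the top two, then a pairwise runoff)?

A

Round 1 first-place votes: A 17, B 20, C 9, D 0, E 0. B and A advance.
Runoff: B is ranked above A on 20 ballots, A above B on 26.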